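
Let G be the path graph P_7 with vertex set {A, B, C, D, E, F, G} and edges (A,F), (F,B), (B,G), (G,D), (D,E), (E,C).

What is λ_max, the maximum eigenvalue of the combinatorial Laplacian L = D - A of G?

The path graph P_n has Laplacian eigenvalues λ_k = 2 − 2cos(kπ/n), k = 0, 1, …, n−1. Here n = 7:
k=0: 2 − 2cos(0) = 0.0; k=1: 2 − 2cos(π/7) = 0.1981; k=2: 2 − 2cos(2π/7) = 0.753; k=3: 2 − 2cos(3π/7) = 1.555; k=4: 2 − 2cos(4π/7) = 2.445; k=5: 2 − 2cos(5π/7) = 3.247; k=6: 2 − 2cos(6π/7) = 3.8019.
Laplacian eigenvalues: [0.0, 0.1981, 0.753, 1.555, 2.445, 3.247, 3.8019]. Largest eigenvalue (spectral radius) = 3.8019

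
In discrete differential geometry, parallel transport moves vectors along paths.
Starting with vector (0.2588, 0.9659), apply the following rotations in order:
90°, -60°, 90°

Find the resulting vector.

Total rotation: 90° + (-60°) + 90° = 120°. Final vector: (-0.9659, -0.2588)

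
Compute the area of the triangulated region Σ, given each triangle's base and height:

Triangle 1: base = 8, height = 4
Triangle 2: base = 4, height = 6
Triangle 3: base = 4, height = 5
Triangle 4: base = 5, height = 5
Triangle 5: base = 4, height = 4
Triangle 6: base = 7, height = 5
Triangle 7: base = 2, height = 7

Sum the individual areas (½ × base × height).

(1/2)×8×4 + (1/2)×4×6 + (1/2)×4×5 + (1/2)×5×5 + (1/2)×4×4 + (1/2)×7×5 + (1/2)×2×7 = 83.0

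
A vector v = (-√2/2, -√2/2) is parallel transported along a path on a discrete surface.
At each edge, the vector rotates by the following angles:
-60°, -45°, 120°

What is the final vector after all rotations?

Total rotation: (-60°) + (-45°) + 120° = 15°. Final vector: (-0.5000, -0.8660)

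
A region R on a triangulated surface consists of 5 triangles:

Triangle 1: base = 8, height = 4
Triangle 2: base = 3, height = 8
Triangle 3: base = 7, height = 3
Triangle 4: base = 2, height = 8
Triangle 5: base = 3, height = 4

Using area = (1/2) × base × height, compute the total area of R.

(1/2)×8×4 + (1/2)×3×8 + (1/2)×7×3 + (1/2)×2×8 + (1/2)×3×4 = 52.5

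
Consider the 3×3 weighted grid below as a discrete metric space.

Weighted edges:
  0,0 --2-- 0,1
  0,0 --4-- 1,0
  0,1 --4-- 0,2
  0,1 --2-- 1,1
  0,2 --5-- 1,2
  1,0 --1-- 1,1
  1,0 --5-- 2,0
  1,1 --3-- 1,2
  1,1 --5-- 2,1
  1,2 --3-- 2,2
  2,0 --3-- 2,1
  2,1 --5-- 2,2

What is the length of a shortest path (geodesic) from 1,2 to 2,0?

Shortest path: 1,2 → 1,1 → 1,0 → 2,0, total weight = 9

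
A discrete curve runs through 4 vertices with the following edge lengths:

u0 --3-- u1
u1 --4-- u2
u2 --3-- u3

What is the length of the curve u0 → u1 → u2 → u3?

Arc length = 3 + 4 + 3 = 10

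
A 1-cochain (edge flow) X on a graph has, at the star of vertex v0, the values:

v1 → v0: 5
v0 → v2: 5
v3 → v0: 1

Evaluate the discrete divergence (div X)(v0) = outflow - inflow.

Divergence = sum of outgoing flows = (-5) + 5 + (-1) = -1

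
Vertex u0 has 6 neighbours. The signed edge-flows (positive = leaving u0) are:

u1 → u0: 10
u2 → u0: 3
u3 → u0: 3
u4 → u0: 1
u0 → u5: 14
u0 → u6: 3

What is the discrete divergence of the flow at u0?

Divergence = sum of outgoing flows = (-10) + (-3) + (-3) + (-1) + 14 + 3 = 0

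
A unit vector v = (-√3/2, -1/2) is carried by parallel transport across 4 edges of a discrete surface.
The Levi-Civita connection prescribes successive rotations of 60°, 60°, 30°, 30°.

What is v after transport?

Total rotation: 60° + 60° + 30° + 30° = 180°. Final vector: (0.8660, 0.5000)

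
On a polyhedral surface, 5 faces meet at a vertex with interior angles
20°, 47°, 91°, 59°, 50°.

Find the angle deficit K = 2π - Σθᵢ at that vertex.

Sum of angles = 267°. K = 360° - 267° = 93° = 31π/60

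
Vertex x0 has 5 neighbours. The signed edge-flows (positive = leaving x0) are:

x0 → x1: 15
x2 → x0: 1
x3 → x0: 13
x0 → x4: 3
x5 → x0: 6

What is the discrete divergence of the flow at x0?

Divergence = sum of outgoing flows = 15 + (-1) + (-13) + 3 + (-6) = -2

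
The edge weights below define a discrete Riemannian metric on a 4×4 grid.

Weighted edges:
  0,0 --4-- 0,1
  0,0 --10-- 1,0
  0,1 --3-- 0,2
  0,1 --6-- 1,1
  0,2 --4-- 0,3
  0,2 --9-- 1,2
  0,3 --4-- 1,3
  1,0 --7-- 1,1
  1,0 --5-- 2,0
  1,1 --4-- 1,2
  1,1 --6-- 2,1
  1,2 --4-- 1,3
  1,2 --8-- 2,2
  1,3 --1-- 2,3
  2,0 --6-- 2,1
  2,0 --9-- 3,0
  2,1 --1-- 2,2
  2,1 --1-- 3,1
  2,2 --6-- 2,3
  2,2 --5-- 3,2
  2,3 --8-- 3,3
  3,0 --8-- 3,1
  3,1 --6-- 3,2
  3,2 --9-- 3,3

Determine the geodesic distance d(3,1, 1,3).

Shortest path: 3,1 → 2,1 → 2,2 → 2,3 → 1,3, total weight = 9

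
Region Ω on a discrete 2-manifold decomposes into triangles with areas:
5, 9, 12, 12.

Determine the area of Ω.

5 + 9 + 12 + 12 = 38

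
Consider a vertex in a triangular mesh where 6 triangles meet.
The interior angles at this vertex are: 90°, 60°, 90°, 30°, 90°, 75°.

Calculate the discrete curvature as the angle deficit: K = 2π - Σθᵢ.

Sum of angles = 435°. K = 360° - 435° = -75° = -5π/12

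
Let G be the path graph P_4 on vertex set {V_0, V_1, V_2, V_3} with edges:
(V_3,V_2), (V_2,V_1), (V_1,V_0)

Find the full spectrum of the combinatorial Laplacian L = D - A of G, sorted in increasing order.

The path graph P_n has Laplacian eigenvalues λ_k = 2 − 2cos(kπ/n), k = 0, 1, …, n−1. Here n = 4:
k=0: 2 − 2cos(0) = 0.0; k=1: 2 − 2cos(π/4) = 0.5858; k=2: 2 − 2cos(π/2) = 2.0; k=3: 2 − 2cos(3π/4) = 3.4142.
Laplacian eigenvalues (increasing order): [0.0, 0.5858, 2.0, 3.4142]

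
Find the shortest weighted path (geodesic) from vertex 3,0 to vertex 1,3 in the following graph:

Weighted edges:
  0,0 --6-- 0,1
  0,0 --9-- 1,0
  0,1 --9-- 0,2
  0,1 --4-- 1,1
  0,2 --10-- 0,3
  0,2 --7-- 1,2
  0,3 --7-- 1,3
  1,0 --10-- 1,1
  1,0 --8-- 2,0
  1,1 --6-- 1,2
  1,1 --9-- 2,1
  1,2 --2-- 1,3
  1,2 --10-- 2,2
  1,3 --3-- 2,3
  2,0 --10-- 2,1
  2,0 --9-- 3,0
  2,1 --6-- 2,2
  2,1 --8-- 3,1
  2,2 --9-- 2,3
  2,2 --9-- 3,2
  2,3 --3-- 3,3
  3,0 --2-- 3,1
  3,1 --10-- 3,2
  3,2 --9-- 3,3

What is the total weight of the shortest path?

Shortest path: 3,0 → 3,1 → 3,2 → 3,3 → 2,3 → 1,3, total weight = 27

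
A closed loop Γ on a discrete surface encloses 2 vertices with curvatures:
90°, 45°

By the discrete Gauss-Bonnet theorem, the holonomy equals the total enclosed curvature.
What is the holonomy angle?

Holonomy = total enclosed curvature = 90° + 45° = 135°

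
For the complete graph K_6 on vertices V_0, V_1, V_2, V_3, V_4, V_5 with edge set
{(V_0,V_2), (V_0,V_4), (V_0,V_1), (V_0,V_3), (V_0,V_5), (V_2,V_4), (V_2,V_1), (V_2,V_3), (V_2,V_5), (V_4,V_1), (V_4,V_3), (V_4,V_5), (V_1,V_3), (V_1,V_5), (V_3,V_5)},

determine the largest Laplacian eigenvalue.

For the complete graph K_n, L = nI − J (J = all-ones matrix). J has eigenvalues n (once, eigenvector 𝟙) and 0 (multiplicity n−1), so L has eigenvalues 0 (once) and n (multiplicity n−1). Here n = 6: eigenvalue 0 once and 6 with multiplicity 5.
Laplacian eigenvalues: [0.0, 6.0, 6.0, 6.0, 6.0, 6.0]. Largest eigenvalue (spectral radius) = 6.0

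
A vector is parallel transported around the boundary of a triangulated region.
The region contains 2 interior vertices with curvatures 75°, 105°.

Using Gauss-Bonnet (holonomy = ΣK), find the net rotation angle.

Holonomy = total enclosed curvature = 75° + 105° = 180°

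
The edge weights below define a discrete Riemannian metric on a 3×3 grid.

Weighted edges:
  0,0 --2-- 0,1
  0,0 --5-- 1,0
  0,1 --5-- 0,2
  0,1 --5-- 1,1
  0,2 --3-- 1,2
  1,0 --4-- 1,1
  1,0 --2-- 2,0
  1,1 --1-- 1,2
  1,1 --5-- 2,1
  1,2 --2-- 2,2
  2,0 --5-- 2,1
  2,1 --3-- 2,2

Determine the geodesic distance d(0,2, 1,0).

Shortest path: 0,2 → 1,2 → 1,1 → 1,0, total weight = 8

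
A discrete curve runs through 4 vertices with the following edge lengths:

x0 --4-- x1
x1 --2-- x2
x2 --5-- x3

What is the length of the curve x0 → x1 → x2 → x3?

Arc length = 4 + 2 + 5 = 11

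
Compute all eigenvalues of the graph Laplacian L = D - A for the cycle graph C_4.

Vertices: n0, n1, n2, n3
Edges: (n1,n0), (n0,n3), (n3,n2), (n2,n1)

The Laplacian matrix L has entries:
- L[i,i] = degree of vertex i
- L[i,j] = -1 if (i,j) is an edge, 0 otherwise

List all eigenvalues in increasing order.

The cycle graph C_n has Laplacian eigenvalues λ_k = 2 − 2cos(2πk/n), k = 0, 1, …, n−1. Here n = 4:
k=0: 2 − 2cos(0) = 0.0; k=1: 2 − 2cos(π/2) = 2.0; k=2: 2 − 2cos(π) = 4.0; k=3: 2 − 2cos(3π/2) = 2.0.
Laplacian eigenvalues (increasing order): [0.0, 2.0, 2.0, 4.0]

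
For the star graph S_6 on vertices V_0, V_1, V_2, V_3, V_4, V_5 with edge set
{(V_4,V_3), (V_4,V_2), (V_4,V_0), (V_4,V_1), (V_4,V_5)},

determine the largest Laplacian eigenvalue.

The star S_6 is the complete bipartite graph K_{1,5} (one hub of degree 5, 5 leaves of degree 1). The Laplacian spectrum of K_{p,q} is 0, p (multiplicity q−1), q (multiplicity p−1), p+q. With p = 1, q = 5: 0 once, 1 with multiplicity 4, and 6 once. (Check: trace L = sum of degrees = 10 = 4·1 + 6.)
Laplacian eigenvalues: [0.0, 1.0, 1.0, 1.0, 1.0, 6.0]. Largest eigenvalue (spectral radius) = 6.0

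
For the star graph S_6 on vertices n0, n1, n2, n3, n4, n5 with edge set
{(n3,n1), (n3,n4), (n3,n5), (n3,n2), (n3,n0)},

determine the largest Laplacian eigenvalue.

The star S_6 is the complete bipartite graph K_{1,5} (one hub of degree 5, 5 leaves of degree 1). The Laplacian spectrum of K_{p,q} is 0, p (multiplicity q−1), q (multiplicity p−1), p+q. With p = 1, q = 5: 0 once, 1 with multiplicity 4, and 6 once. (Check: trace L = sum of degrees = 10 = 4·1 + 6.)
Laplacian eigenvalues: [0.0, 1.0, 1.0, 1.0, 1.0, 6.0]. Largest eigenvalue (spectral radius) = 6.0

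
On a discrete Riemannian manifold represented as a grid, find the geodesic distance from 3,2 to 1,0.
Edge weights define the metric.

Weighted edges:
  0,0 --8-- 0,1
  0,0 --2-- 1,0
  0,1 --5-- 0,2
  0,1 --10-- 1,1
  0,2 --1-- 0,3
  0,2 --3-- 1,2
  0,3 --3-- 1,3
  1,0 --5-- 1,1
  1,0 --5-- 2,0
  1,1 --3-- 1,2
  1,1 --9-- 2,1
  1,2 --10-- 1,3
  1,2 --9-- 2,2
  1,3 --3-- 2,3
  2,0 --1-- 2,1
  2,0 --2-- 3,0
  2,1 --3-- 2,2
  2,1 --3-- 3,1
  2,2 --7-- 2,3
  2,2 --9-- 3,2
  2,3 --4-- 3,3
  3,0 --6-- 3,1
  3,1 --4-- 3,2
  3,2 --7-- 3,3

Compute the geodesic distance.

Shortest path: 3,2 → 3,1 → 2,1 → 2,0 → 1,0, total weight = 13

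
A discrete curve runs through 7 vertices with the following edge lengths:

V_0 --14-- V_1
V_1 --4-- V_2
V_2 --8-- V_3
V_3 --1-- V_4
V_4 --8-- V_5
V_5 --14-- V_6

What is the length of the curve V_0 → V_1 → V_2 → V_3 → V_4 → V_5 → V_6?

Arc length = 14 + 4 + 8 + 1 + 8 + 14 = 49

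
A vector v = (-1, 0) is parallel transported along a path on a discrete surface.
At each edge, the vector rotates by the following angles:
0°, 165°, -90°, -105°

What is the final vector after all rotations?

Total rotation: 0° + 165° + (-90°) + (-105°) = -30°. Final vector: (-0.8660, 0.5000)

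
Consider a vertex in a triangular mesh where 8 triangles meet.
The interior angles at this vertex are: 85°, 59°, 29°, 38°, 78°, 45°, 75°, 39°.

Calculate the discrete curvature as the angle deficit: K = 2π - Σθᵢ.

Sum of angles = 448°. K = 360° - 448° = -88° = -22π/45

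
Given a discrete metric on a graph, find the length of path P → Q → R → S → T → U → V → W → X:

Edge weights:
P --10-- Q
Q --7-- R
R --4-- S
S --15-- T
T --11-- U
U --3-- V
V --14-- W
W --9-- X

Arc length = 10 + 7 + 4 + 15 + 11 + 3 + 14 + 9 = 73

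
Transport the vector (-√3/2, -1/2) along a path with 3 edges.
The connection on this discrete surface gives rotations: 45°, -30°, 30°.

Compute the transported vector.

Total rotation: 45° + (-30°) + 30° = 45°. Final vector: (-0.2588, -0.9659)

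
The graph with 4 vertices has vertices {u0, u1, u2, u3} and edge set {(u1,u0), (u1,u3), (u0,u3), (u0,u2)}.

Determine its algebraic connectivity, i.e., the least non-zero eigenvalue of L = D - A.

Degrees: deg(u0) = 3, deg(u1) = 2, deg(u2) = 1, deg(u3) = 2.
L = D − A with rows/columns ordered (u0, u1, u2, u3):
  [ 3, -1, -1, -1]
  [-1,  2,  0, -1]
  [-1,  0,  1,  0]
  [-1, -1,  0,  2]
Characteristic polynomial: det(λI − L) = λ(λ − 1)(λ − 3)(λ − 4).
Roots: λ = 0; (λ − 1) = 0 ⇒ λ = 1; (λ − 3) = 0 ⇒ λ = 3; (λ − 4) = 0 ⇒ λ = 4.
(Check: the roots sum (with multiplicity) to 8, matching trace L = Σdeg = 2·4 = 8.)
Laplacian eigenvalues: [0.0, 1.0, 3.0, 4.0]. Algebraic connectivity (smallest non-zero eigenvalue) = 1.0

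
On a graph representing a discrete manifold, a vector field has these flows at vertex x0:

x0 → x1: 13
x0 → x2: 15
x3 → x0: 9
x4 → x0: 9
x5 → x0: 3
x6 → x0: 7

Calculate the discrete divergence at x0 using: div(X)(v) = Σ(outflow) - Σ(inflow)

Divergence = sum of outgoing flows = 13 + 15 + (-9) + (-9) + (-3) + (-7) = 0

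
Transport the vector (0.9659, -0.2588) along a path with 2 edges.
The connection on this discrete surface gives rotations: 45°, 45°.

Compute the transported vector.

Total rotation: 45° + 45° = 90°. Final vector: (0.2588, 0.9659)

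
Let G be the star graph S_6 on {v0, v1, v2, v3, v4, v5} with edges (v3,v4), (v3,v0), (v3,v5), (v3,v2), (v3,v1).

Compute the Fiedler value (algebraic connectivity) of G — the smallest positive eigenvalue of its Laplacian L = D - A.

The star S_6 is the complete bipartite graph K_{1,5} (one hub of degree 5, 5 leaves of degree 1). The Laplacian spectrum of K_{p,q} is 0, p (multiplicity q−1), q (multiplicity p−1), p+q. With p = 1, q = 5: 0 once, 1 with multiplicity 4, and 6 once. (Check: trace L = sum of degrees = 10 = 4·1 + 6.)
Laplacian eigenvalues: [0.0, 1.0, 1.0, 1.0, 1.0, 6.0]. Algebraic connectivity (smallest non-zero eigenvalue) = 1.0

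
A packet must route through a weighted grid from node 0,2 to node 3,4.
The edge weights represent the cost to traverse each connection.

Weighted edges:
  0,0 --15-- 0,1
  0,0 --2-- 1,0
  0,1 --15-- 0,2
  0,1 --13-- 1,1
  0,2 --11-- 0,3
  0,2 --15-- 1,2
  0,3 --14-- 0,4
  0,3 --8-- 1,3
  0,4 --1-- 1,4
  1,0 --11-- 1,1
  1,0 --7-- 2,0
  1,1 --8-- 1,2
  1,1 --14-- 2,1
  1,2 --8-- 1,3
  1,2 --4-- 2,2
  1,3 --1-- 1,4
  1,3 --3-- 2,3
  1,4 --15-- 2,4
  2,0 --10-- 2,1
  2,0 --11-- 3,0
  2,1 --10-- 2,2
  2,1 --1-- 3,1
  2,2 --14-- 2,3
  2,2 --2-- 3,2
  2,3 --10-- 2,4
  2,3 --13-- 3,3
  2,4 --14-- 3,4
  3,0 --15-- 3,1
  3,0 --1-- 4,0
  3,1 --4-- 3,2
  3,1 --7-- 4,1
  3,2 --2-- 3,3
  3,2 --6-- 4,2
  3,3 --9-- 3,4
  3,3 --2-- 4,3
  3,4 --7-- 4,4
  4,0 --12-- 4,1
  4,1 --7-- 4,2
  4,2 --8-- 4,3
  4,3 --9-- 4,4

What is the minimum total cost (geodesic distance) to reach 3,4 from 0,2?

Shortest path: 0,2 → 1,2 → 2,2 → 3,2 → 3,3 → 3,4, total weight = 32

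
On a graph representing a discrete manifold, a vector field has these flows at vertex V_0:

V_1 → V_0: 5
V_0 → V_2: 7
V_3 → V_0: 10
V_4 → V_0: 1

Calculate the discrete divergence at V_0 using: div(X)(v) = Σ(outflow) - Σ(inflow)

Divergence = sum of outgoing flows = (-5) + 7 + (-10) + (-1) = -9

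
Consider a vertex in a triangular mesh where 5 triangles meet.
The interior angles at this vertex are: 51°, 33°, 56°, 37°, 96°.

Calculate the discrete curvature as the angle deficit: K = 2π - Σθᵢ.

Sum of angles = 273°. K = 360° - 273° = 87° = 29π/60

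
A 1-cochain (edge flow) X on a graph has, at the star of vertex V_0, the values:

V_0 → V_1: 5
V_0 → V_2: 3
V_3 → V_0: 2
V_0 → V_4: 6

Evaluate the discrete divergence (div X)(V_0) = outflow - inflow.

Divergence = sum of outgoing flows = 5 + 3 + (-2) + 6 = 12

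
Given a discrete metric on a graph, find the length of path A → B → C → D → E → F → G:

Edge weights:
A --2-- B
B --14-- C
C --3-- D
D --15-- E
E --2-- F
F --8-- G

Arc length = 2 + 14 + 3 + 15 + 2 + 8 = 44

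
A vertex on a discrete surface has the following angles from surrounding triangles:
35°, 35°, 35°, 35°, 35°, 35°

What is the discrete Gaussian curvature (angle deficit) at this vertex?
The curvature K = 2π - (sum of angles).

Sum of angles = 210°. K = 360° - 210° = 150°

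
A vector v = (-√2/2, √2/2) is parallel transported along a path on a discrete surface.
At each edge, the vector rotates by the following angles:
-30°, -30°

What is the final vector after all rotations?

Total rotation: (-30°) + (-30°) = -60°. Final vector: (0.2588, 0.9659)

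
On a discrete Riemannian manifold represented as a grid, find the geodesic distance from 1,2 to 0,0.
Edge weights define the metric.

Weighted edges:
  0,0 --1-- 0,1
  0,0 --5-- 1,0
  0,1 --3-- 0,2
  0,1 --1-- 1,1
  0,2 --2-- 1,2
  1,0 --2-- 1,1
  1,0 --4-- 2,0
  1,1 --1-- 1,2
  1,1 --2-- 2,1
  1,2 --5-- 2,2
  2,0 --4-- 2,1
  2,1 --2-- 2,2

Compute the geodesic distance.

Shortest path: 1,2 → 1,1 → 0,1 → 0,0, total weight = 3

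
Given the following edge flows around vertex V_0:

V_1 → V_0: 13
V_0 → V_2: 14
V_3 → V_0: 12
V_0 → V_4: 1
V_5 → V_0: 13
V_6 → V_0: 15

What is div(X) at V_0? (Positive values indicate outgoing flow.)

Divergence = sum of outgoing flows = (-13) + 14 + (-12) + 1 + (-13) + (-15) = -38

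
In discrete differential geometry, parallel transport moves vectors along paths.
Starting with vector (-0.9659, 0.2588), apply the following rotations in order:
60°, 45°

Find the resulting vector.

Total rotation: 60° + 45° = 105°. Final vector: (0, -1)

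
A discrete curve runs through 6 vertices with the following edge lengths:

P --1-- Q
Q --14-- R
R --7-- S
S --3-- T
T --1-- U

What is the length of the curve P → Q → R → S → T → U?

Arc length = 1 + 14 + 7 + 3 + 1 = 26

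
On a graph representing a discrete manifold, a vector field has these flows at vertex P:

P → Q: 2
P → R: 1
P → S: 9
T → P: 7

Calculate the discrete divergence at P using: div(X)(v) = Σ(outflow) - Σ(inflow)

Divergence = sum of outgoing flows = 2 + 1 + 9 + (-7) = 5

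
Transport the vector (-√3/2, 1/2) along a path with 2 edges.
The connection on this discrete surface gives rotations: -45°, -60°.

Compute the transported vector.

Total rotation: (-45°) + (-60°) = -105°. Final vector: (0.7071, 0.7071)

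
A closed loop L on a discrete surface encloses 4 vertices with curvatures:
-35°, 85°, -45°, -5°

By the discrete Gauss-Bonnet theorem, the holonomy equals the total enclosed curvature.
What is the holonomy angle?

Holonomy = total enclosed curvature = (-35°) + 85° + (-45°) + (-5°) = 0°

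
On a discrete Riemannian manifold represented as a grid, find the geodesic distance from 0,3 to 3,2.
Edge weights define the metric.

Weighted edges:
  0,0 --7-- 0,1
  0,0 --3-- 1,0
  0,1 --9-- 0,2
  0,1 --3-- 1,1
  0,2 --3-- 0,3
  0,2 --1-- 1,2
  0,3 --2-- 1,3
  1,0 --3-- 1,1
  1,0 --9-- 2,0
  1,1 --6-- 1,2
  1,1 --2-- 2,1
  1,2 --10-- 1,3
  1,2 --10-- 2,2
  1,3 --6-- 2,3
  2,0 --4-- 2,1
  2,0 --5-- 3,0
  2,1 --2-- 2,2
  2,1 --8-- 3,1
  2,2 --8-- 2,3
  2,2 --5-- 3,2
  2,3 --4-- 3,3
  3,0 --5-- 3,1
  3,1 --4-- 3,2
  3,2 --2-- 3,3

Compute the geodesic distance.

Shortest path: 0,3 → 1,3 → 2,3 → 3,3 → 3,2, total weight = 14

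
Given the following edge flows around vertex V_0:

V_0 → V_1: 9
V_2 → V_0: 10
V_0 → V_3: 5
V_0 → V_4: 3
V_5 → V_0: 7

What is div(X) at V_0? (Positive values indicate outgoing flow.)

Divergence = sum of outgoing flows = 9 + (-10) + 5 + 3 + (-7) = 0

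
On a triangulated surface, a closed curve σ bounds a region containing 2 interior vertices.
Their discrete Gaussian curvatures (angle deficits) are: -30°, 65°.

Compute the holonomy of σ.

Holonomy = total enclosed curvature = (-30°) + 65° = 35°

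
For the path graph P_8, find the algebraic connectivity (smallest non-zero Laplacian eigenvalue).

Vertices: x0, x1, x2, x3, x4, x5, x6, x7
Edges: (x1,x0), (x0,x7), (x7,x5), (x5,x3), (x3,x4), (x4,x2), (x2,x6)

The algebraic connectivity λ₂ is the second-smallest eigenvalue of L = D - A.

The path graph P_n has Laplacian eigenvalues λ_k = 2 − 2cos(kπ/n), k = 0, 1, …, n−1. Here n = 8:
k=0: 2 − 2cos(0) = 0.0; k=1: 2 − 2cos(π/8) = 0.1522; k=2: 2 − 2cos(π/4) = 0.5858; k=3: 2 − 2cos(3π/8) = 1.2346; k=4: 2 − 2cos(π/2) = 2.0; k=5: 2 − 2cos(5π/8) = 2.7654; k=6: 2 − 2cos(3π/4) = 3.4142; k=7: 2 − 2cos(7π/8) = 3.8478.
Laplacian eigenvalues: [0.0, 0.1522, 0.5858, 1.2346, 2.0, 2.7654, 3.4142, 3.8478]. Algebraic connectivity (smallest non-zero eigenvalue) = 0.1522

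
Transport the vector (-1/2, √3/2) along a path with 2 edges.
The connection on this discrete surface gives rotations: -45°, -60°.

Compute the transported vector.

Total rotation: (-45°) + (-60°) = -105°. Final vector: (0.9659, 0.2588)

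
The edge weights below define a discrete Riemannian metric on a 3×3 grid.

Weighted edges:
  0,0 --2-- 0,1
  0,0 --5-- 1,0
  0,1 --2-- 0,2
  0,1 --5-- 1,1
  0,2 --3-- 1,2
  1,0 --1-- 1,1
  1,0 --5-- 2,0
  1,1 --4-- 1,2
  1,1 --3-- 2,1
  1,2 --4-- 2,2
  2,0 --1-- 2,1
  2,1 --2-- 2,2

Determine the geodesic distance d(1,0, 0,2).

Shortest path: 1,0 → 1,1 → 1,2 → 0,2, total weight = 8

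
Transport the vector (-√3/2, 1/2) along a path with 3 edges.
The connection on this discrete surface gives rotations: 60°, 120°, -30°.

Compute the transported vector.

Total rotation: 60° + 120° + (-30°) = 150°. Final vector: (0.5000, -0.8660)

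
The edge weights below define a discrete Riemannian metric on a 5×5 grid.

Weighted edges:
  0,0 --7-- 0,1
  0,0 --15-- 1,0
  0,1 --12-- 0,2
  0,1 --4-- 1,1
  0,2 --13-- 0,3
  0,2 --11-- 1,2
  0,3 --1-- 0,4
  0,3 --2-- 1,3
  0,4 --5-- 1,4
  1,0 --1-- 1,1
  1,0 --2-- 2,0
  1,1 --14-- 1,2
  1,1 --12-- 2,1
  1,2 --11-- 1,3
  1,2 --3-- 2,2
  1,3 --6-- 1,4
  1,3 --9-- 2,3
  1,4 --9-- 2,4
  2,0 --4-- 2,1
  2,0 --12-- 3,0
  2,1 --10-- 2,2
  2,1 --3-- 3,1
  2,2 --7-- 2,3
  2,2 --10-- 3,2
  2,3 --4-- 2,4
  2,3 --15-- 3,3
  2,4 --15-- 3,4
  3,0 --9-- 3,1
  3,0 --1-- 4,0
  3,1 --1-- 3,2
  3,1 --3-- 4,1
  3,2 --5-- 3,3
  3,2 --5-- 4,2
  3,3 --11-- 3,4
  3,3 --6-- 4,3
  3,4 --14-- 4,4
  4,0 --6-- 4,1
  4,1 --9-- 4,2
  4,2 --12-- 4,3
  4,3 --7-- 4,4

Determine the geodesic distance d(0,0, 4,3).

Shortest path: 0,0 → 0,1 → 1,1 → 1,0 → 2,0 → 2,1 → 3,1 → 3,2 → 3,3 → 4,3, total weight = 33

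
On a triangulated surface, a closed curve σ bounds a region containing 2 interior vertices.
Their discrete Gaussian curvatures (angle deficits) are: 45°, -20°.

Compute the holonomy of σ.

Holonomy = total enclosed curvature = 45° + (-20°) = 25°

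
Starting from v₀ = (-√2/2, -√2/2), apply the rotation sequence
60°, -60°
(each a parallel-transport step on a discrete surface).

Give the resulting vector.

Total rotation: 60° + (-60°) = 0°. Final vector: (-0.7071, -0.7071)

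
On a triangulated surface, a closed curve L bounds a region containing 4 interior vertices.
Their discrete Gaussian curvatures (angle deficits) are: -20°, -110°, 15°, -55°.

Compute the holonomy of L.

Holonomy = total enclosed curvature = (-20°) + (-110°) + 15° + (-55°) = -170°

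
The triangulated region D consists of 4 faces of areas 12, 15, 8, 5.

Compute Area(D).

12 + 15 + 8 + 5 = 40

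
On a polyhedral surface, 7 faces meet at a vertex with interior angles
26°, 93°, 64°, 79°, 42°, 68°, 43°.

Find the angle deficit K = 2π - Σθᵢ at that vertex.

Sum of angles = 415°. K = 360° - 415° = -55° = -11π/36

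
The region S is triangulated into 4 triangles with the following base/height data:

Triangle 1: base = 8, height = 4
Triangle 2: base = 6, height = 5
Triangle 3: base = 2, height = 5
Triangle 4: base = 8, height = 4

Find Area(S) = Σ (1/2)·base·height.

(1/2)×8×4 + (1/2)×6×5 + (1/2)×2×5 + (1/2)×8×4 = 52.0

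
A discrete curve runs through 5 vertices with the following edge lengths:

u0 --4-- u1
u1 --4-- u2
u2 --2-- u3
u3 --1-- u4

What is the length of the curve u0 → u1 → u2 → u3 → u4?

Arc length = 4 + 4 + 2 + 1 = 11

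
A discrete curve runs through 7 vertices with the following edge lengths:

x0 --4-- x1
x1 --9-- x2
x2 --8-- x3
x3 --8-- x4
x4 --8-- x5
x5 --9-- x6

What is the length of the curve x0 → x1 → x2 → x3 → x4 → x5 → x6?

Arc length = 4 + 9 + 8 + 8 + 8 + 9 = 46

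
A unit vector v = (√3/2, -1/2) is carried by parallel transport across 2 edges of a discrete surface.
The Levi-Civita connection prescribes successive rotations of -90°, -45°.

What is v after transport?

Total rotation: (-90°) + (-45°) = -135°. Final vector: (-0.9659, -0.2588)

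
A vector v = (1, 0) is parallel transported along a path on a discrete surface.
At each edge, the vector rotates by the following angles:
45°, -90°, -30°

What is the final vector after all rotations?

Total rotation: 45° + (-90°) + (-30°) = -75°. Final vector: (0.2588, -0.9659)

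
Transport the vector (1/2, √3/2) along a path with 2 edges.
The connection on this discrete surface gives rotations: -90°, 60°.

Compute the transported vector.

Total rotation: (-90°) + 60° = -30°. Final vector: (0.8660, 0.5000)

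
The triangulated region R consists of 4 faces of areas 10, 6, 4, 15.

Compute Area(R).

10 + 6 + 4 + 15 = 35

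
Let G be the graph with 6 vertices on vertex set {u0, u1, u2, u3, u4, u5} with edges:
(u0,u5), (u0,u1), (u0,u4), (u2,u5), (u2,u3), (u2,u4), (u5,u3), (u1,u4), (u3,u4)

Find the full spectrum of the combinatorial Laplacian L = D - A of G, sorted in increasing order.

Degrees: deg(u0) = 3, deg(u1) = 2, deg(u2) = 3, deg(u3) = 3, deg(u4) = 4, deg(u5) = 3.
L = D − A with rows/columns ordered (u0, u1, u2, u3, u4, u5):
  [ 3, -1,  0,  0, -1, -1]
  [-1,  2,  0,  0, -1,  0]
  [ 0,  0,  3, -1, -1, -1]
  [ 0,  0, -1,  3, -1, -1]
  [-1, -1, -1, -1,  4,  0]
  [-1,  0, -1, -1,  0,  3]
Characteristic polynomial: det(λI − L) = λ(λ² − 7λ + 8)(λ − 3)(λ − 4)².
Roots: λ = 0; (λ² − 7λ + 8) = 0 ⇒ λ = (7 ± √17)/2 ≈ 1.4384, 5.5616; (λ − 3) = 0 ⇒ λ = 3; (λ − 4) = 0 ⇒ λ = 4 (multiplicity 2).
(Check: the roots sum (with multiplicity) to 18, matching trace L = Σdeg = 2·9 = 18.)
Laplacian eigenvalues (increasing order): [0.0, 1.4384, 3.0, 4.0, 4.0, 5.5616]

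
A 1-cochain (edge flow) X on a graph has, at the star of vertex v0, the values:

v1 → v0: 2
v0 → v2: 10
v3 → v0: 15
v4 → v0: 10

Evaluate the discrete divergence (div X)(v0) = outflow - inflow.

Divergence = sum of outgoing flows = (-2) + 10 + (-15) + (-10) = -17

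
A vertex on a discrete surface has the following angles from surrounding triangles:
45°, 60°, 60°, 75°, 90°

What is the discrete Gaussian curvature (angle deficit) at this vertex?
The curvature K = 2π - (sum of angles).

Sum of angles = 330°. K = 360° - 330° = 30° = π/6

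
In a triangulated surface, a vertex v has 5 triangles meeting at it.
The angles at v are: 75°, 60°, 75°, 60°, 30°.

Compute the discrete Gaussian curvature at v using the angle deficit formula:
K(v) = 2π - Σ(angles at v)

Sum of angles = 300°. K = 360° - 300° = 60° = π/3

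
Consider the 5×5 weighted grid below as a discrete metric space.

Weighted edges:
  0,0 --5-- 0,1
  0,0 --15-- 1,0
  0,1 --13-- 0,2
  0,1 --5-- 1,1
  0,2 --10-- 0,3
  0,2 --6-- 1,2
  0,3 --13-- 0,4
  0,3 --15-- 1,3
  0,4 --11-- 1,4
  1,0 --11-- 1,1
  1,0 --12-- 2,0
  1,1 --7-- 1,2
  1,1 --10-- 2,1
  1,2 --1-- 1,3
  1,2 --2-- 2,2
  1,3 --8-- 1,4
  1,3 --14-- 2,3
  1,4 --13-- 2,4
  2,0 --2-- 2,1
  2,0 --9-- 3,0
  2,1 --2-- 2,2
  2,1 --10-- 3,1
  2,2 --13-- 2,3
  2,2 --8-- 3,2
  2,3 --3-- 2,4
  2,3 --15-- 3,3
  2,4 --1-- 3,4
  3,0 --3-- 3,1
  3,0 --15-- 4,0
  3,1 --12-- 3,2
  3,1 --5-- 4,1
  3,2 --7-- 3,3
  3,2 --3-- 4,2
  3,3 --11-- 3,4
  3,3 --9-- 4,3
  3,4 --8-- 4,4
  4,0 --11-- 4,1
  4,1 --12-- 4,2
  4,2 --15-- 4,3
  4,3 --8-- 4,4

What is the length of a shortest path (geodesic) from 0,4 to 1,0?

Shortest path: 0,4 → 1,4 → 1,3 → 1,2 → 2,2 → 2,1 → 2,0 → 1,0, total weight = 38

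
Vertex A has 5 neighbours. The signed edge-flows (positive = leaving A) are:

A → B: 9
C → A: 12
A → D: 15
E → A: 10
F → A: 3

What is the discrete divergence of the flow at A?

Divergence = sum of outgoing flows = 9 + (-12) + 15 + (-10) + (-3) = -1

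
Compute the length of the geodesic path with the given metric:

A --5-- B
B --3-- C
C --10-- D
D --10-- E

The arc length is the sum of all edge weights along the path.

Arc length = 5 + 3 + 10 + 10 = 28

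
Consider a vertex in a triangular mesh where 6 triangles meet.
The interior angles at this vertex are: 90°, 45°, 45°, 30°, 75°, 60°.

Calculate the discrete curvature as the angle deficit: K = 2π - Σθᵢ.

Sum of angles = 345°. K = 360° - 345° = 15°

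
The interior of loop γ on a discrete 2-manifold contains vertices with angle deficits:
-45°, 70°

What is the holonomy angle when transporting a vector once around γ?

Holonomy = total enclosed curvature = (-45°) + 70° = 25°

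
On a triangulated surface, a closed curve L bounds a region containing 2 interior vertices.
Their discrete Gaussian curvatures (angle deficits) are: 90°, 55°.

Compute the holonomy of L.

Holonomy = total enclosed curvature = 90° + 55° = 145°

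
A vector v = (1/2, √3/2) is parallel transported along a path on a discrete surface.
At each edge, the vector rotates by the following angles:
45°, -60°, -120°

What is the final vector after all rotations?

Total rotation: 45° + (-60°) + (-120°) = -135°. Final vector: (0.2588, -0.9659)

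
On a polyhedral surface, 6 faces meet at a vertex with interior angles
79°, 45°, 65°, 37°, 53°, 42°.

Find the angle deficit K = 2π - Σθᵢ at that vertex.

Sum of angles = 321°. K = 360° - 321° = 39° = 13π/60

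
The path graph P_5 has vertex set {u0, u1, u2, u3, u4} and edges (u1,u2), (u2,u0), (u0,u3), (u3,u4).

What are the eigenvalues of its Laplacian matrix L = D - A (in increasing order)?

The path graph P_n has Laplacian eigenvalues λ_k = 2 − 2cos(kπ/n), k = 0, 1, …, n−1. Here n = 5:
k=0: 2 − 2cos(0) = 0.0; k=1: 2 − 2cos(π/5) = 0.382; k=2: 2 − 2cos(2π/5) = 1.382; k=3: 2 − 2cos(3π/5) = 2.618; k=4: 2 − 2cos(4π/5) = 3.618.
Laplacian eigenvalues (increasing order): [0.0, 0.382, 1.382, 2.618, 3.618]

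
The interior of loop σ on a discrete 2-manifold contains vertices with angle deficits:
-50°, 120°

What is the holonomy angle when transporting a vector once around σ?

Holonomy = total enclosed curvature = (-50°) + 120° = 70°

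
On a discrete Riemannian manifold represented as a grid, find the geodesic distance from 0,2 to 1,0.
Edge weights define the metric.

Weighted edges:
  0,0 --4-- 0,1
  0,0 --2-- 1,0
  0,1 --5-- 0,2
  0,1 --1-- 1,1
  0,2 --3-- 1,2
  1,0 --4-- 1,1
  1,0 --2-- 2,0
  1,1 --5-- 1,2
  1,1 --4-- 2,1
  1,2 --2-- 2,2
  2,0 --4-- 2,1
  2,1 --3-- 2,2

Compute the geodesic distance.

Shortest path: 0,2 → 0,1 → 1,1 → 1,0, total weight = 10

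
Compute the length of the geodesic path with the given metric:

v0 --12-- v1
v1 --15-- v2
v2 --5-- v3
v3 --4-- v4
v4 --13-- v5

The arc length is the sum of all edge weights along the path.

Arc length = 12 + 15 + 5 + 4 + 13 = 49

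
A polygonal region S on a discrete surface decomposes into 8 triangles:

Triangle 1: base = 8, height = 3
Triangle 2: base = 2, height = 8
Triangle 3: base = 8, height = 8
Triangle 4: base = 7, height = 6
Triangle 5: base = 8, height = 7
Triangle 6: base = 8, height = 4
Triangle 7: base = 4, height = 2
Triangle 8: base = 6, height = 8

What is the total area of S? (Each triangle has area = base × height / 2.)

(1/2)×8×3 + (1/2)×2×8 + (1/2)×8×8 + (1/2)×7×6 + (1/2)×8×7 + (1/2)×8×4 + (1/2)×4×2 + (1/2)×6×8 = 145.0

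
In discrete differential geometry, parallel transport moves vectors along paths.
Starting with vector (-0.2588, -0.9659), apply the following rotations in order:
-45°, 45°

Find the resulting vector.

Total rotation: (-45°) + 45° = 0°. Final vector: (-0.2588, -0.9659)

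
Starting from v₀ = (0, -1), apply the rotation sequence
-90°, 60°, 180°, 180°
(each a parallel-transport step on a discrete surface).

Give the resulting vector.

Total rotation: (-90°) + 60° + 180° + 180° = 330° ≡ -30° (mod 360°). Final vector: (-0.5000, -0.8660)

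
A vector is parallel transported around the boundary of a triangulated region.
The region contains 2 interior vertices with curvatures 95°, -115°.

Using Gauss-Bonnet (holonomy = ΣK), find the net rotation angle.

Holonomy = total enclosed curvature = 95° + (-115°) = -20°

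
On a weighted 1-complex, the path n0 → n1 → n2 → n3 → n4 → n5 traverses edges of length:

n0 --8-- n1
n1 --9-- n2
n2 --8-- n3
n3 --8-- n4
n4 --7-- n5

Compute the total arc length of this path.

Arc length = 8 + 9 + 8 + 8 + 7 = 40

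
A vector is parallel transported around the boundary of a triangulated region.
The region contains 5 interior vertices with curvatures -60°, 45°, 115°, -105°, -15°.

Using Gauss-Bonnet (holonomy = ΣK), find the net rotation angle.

Holonomy = total enclosed curvature = (-60°) + 45° + 115° + (-105°) + (-15°) = -20°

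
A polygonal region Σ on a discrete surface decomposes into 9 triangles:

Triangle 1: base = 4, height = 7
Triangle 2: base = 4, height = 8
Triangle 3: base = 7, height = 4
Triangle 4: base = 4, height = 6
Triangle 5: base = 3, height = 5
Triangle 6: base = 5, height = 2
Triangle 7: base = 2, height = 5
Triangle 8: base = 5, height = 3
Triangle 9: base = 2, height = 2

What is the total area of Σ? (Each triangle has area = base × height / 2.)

(1/2)×4×7 + (1/2)×4×8 + (1/2)×7×4 + (1/2)×4×6 + (1/2)×3×5 + (1/2)×5×2 + (1/2)×2×5 + (1/2)×5×3 + (1/2)×2×2 = 83.0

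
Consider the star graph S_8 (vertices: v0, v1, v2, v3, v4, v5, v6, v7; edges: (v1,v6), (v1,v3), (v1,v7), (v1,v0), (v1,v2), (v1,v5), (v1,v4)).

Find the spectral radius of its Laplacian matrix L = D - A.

The star S_8 is the complete bipartite graph K_{1,7} (one hub of degree 7, 7 leaves of degree 1). The Laplacian spectrum of K_{p,q} is 0, p (multiplicity q−1), q (multiplicity p−1), p+q. With p = 1, q = 7: 0 once, 1 with multiplicity 6, and 8 once. (Check: trace L = sum of degrees = 14 = 6·1 + 8.)
Laplacian eigenvalues: [0.0, 1.0, 1.0, 1.0, 1.0, 1.0, 1.0, 8.0]. Largest eigenvalue (spectral radius) = 8.0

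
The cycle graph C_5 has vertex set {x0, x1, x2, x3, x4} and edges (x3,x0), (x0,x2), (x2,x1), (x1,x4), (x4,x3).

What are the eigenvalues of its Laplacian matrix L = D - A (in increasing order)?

The cycle graph C_n has Laplacian eigenvalues λ_k = 2 − 2cos(2πk/n), k = 0, 1, …, n−1. Here n = 5:
k=0: 2 − 2cos(0) = 0.0; k=1: 2 − 2cos(2π/5) = 1.382; k=2: 2 − 2cos(4π/5) = 3.618; k=3: 2 − 2cos(6π/5) = 3.618; k=4: 2 − 2cos(8π/5) = 1.382.
Laplacian eigenvalues (increasing order): [0.0, 1.382, 1.382, 3.618, 3.618]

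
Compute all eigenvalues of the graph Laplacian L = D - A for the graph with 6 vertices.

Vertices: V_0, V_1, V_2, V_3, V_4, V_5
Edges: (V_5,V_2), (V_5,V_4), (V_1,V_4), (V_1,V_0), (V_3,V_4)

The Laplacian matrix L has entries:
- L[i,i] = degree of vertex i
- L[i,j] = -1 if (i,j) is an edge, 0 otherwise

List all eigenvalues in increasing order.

Degrees: deg(V_0) = 1, deg(V_1) = 2, deg(V_2) = 1, deg(V_3) = 1, deg(V_4) = 3, deg(V_5) = 2.
L = D − A with rows/columns ordered (V_0, V_1, V_2, V_3, V_4, V_5):
  [ 1, -1,  0,  0,  0,  0]
  [-1,  2,  0,  0, -1,  0]
  [ 0,  0,  1,  0,  0, -1]
  [ 0,  0,  0,  1, -1,  0]
  [ 0, -1,  0, -1,  3, -1]
  [ 0,  0, -1,  0, -1,  2]
Characteristic polynomial: det(λI − L) = λ(λ² − 3λ + 1)(λ² − 5λ + 3)(λ − 2).
Roots: λ = 0; (λ² − 3λ + 1) = 0 ⇒ λ = (3 ± √5)/2 ≈ 0.382, 2.618; (λ² − 5λ + 3) = 0 ⇒ λ = (5 ± √13)/2 ≈ 0.6972, 4.3028; (λ − 2) = 0 ⇒ λ = 2.
(Check: the roots sum (with multiplicity) to 10, matching trace L = Σdeg = 2·5 = 10.)
Laplacian eigenvalues (increasing order): [0.0, 0.382, 0.6972, 2.0, 2.618, 4.3028]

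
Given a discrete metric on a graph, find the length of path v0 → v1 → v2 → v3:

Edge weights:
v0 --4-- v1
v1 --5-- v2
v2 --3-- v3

Arc length = 4 + 5 + 3 = 12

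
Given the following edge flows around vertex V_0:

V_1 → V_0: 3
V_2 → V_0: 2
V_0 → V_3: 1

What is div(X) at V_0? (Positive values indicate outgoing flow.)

Divergence = sum of outgoing flows = (-3) + (-2) + 1 = -4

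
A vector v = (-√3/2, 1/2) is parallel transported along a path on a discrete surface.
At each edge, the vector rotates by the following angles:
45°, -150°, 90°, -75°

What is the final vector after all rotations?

Total rotation: 45° + (-150°) + 90° + (-75°) = -90°. Final vector: (0.5000, 0.8660)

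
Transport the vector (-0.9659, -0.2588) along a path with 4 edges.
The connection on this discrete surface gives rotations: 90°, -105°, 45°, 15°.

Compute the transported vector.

Total rotation: 90° + (-105°) + 45° + 15° = 45°. Final vector: (-0.5000, -0.8660)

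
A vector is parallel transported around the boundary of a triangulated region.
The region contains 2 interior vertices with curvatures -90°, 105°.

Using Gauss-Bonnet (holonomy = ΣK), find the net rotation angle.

Holonomy = total enclosed curvature = (-90°) + 105° = 15°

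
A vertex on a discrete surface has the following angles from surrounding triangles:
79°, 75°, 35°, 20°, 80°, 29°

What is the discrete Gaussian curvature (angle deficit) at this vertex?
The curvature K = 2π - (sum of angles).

Sum of angles = 318°. K = 360° - 318° = 42° = 7π/30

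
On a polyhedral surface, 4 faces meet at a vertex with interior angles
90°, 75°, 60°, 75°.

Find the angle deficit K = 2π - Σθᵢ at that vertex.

Sum of angles = 300°. K = 360° - 300° = 60° = π/3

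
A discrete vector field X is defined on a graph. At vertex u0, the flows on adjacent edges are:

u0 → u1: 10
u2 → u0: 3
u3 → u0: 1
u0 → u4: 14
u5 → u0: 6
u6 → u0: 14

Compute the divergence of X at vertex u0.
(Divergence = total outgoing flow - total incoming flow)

Divergence = sum of outgoing flows = 10 + (-3) + (-1) + 14 + (-6) + (-14) = 0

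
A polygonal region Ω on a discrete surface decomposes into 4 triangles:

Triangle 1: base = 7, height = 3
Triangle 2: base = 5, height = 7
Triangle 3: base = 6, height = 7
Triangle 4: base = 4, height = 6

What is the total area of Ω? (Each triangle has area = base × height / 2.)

(1/2)×7×3 + (1/2)×5×7 + (1/2)×6×7 + (1/2)×4×6 = 61.0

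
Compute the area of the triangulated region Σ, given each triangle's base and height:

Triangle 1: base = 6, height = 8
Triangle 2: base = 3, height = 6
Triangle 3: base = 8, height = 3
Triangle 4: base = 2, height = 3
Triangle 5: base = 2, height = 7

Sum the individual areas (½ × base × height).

(1/2)×6×8 + (1/2)×3×6 + (1/2)×8×3 + (1/2)×2×3 + (1/2)×2×7 = 55.0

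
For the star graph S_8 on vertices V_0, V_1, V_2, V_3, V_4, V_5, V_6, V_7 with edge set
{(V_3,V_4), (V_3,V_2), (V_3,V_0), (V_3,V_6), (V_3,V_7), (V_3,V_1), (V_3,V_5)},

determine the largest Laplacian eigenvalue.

The star S_8 is the complete bipartite graph K_{1,7} (one hub of degree 7, 7 leaves of degree 1). The Laplacian spectrum of K_{p,q} is 0, p (multiplicity q−1), q (multiplicity p−1), p+q. With p = 1, q = 7: 0 once, 1 with multiplicity 6, and 8 once. (Check: trace L = sum of degrees = 14 = 6·1 + 8.)
Laplacian eigenvalues: [0.0, 1.0, 1.0, 1.0, 1.0, 1.0, 1.0, 8.0]. Largest eigenvalue (spectral radius) = 8.0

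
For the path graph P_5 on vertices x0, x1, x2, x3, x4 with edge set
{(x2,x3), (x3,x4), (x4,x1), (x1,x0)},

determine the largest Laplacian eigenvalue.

The path graph P_n has Laplacian eigenvalues λ_k = 2 − 2cos(kπ/n), k = 0, 1, …, n−1. Here n = 5:
k=0: 2 − 2cos(0) = 0.0; k=1: 2 − 2cos(π/5) = 0.382; k=2: 2 − 2cos(2π/5) = 1.382; k=3: 2 − 2cos(3π/5) = 2.618; k=4: 2 − 2cos(4π/5) = 3.618.
Laplacian eigenvalues: [0.0, 0.382, 1.382, 2.618, 3.618]. Largest eigenvalue (spectral radius) = 3.618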